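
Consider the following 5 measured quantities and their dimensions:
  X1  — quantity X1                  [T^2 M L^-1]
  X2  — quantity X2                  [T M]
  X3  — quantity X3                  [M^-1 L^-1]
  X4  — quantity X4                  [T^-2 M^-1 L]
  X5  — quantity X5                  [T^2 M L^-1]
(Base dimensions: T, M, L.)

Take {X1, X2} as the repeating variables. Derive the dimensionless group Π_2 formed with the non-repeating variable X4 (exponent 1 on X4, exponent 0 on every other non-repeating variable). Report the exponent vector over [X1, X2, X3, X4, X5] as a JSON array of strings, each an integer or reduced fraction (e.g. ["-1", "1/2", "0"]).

["1", "0", "0", "1", "0"]

Dimensional matrix (T×M×L by X1×X2×X3×X4×X5):
  T: [ 2  1  0 -2  2]
  M: [ 1  1 -1 -1  1]
  L: [-1  0 -1  1 -1]
RREF → pivots at {X1,X2} ⇒ r = 2
Pivot set = {X1,X2}, free = {X3,X4,X5}
RREF:
  r0: [   1    0    1   -1    1]
  r1: [   0    1   -2    0    0]
  r2: [   0    0    0    0    0]
Fix exponent of X4 at 1, X3 at 0, X5 at 0; solve each RREF row for its pivot's exponent:
  r0: exp(X1) + (-1)·1 = 0 ⇒ exp(X1) = 1
  r1: exp(X2) + (0)·1 = 0 ⇒ exp(X2) = 0
Π_2 = X1 · X4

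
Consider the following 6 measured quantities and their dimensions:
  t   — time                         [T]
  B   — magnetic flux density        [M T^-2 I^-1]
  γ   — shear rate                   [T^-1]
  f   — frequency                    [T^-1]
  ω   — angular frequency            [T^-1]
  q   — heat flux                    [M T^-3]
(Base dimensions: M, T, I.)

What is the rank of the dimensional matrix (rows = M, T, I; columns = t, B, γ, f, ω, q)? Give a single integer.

Write exponents as rows M,T,I / cols t,B,γ,f,ω,q:
  M: [ 0  1  0  0  0  1]
  T: [ 1 -2 -1 -1 -1 -3]
  I: [ 0 -1  0  0  0  0]
RREF → pivots at {t,B,q} ⇒ r = 3

3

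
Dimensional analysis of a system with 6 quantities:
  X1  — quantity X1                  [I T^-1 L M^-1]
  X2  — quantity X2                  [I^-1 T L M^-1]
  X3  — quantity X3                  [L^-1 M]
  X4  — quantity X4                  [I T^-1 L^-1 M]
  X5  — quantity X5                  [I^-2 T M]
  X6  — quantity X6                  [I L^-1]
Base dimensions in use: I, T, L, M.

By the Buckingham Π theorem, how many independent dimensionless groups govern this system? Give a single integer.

Write exponents as rows I,T,L,M / cols X1,X2,X3,X4,X5,X6:
  I: [ 1 -1  0  1 -2  1]
  T: [-1  1  0 -1  1  0]
  L: [ 1  1 -1 -1  0 -1]
  M: [-1 -1  1  1  1  0]
Echelon form has 3 nonzero rows (pivots: X1,X2,X5)
6 vars − rank 3 = 3 Π groups

3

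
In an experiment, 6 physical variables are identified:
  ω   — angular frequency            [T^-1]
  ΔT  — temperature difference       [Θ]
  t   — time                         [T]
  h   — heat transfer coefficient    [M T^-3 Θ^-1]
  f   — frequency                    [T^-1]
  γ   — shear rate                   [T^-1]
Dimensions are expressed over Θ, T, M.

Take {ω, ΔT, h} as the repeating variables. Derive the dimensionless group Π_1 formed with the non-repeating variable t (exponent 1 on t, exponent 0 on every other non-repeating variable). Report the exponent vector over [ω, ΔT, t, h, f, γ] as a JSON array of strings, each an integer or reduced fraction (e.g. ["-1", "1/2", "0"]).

["1", "0", "1", "0", "0", "0"]

Exponent matrix [Θ,T,M] × [ω,ΔT,t,h,f,γ]:
  Θ: [ 0  1  0 -1  0  0]
  T: [-1  0  1 -3 -1 -1]
  M: [ 0  0  0  1  0  0]
Echelon form has 3 nonzero rows (pivots: ω,ΔT,h)
Pivot set = {ω,ΔT,h}, free = {t,f,γ}
RREF:
  r0: [   1    0   -1    0    1    1]
  r1: [   0    1    0    0    0    0]
  r2: [   0    0    0    1    0    0]
Fix exponent of t at 1, f at 0, γ at 0; solve each RREF row for its pivot's exponent:
  r0: exp(ω) + (-1)·1 = 0 ⇒ exp(ω) = 1
  r1: exp(ΔT) + (0)·1 = 0 ⇒ exp(ΔT) = 0
  r2: exp(h) + (0)·1 = 0 ⇒ exp(h) = 0
Π_1 = ω · t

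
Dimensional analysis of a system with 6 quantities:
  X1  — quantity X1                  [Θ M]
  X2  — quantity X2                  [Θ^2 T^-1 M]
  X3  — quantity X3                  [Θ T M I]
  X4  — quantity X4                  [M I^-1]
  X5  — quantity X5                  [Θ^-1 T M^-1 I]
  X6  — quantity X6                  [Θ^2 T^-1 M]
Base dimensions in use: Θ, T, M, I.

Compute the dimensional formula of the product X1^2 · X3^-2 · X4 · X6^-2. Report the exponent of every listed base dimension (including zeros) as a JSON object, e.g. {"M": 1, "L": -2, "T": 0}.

{"Θ": -4, "T": 0, "M": -1, "I": -3}

Exponent matrix [Θ,T,M,I] × [X1,X2,X3,X4,X5,X6]:
  Θ: [ 1  2  1  0 -1  2]
  T: [ 0 -1  1  0  1 -1]
  M: [ 1  1  1  1 -1  1]
  I: [ 0  0  1 -1  1  0]
  [Θ]: (2)·1+(-2)·1+(1)·0+(-2)·2 = -4
  [T]: (2)·0+(-2)·1+(1)·0+(-2)·-1 = 0
  [M]: (2)·1+(-2)·1+(1)·1+(-2)·1 = -1
  [I]: (2)·0+(-2)·1+(1)·-1+(-2)·0 = -3
⇒ Θ^-4 M^-1 I^-3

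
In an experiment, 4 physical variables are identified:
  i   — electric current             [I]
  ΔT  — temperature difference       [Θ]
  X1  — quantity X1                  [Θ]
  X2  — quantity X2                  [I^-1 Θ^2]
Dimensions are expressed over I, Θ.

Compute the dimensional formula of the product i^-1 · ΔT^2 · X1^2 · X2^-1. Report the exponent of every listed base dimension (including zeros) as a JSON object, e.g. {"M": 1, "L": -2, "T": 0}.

Exponent matrix [I,Θ] × [i,ΔT,X1,X2]:
  I: [ 1  0  0 -1]
  Θ: [ 0  1  1  2]
  [I]: (-1)·1+(2)·0+(2)·0+(-1)·-1 = 0
  [Θ]: (-1)·0+(2)·1+(2)·1+(-1)·2 = 2
⇒ Θ^2

{"I": 0, "Θ": 2}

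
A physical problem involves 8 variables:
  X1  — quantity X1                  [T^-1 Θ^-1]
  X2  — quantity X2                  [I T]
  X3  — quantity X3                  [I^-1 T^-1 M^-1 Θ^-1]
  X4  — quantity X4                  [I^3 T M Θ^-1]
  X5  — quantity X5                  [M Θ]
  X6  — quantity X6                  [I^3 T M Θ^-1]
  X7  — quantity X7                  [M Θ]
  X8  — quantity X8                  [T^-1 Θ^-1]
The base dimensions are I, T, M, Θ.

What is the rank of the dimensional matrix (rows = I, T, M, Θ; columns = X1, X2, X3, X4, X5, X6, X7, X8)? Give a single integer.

3

Exponent matrix [I,T,M,Θ] × [X1,X2,X3,X4,X5,X6,X7,X8]:
  I: [ 0  1 -1  3  0  3  0  0]
  T: [-1  1 -1  1  0  1  0 -1]
  M: [ 0  0 -1  1  1  1  1  0]
  Θ: [-1  0 -1 -1  1 -1  1 -1]
RREF → pivots at {X1,X2,X3} ⇒ r = 3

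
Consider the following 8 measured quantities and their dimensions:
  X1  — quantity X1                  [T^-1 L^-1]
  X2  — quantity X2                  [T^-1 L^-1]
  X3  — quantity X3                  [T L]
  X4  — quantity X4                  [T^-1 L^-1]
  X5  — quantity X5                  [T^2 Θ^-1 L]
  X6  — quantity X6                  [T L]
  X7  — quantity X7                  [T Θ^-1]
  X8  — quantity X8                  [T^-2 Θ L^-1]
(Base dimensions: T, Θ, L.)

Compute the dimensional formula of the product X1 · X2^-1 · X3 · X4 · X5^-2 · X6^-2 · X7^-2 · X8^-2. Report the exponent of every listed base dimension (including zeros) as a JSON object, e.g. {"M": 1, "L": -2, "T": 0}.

{"T": -4, "Θ": 2, "L": -2}

Dimensional matrix (T×Θ×L by X1×X2×X3×X4×X5×X6×X7×X8):
  T: [-1 -1  1 -1  2  1  1 -2]
  Θ: [ 0  0  0  0 -1  0 -1  1]
  L: [-1 -1  1 -1  1  1  0 -1]
  [T]: (1)·-1+(-1)·-1+(1)·1+(1)·-1+(-2)·2+(-2)·1+(-2)·1+(-2)·-2 = -4
  [Θ]: (1)·0+(-1)·0+(1)·0+(1)·0+(-2)·-1+(-2)·0+(-2)·-1+(-2)·1 = 2
  [L]: (1)·-1+(-1)·-1+(1)·1+(1)·-1+(-2)·1+(-2)·1+(-2)·0+(-2)·-1 = -2
⇒ T^-4 Θ^2 L^-2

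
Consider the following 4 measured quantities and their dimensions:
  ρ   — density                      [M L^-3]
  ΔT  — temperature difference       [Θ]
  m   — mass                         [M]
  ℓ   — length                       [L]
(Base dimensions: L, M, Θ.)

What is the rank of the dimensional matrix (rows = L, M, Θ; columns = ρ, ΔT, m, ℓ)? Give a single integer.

Dimensional matrix (L×M×Θ by ρ×ΔT×m×ℓ):
  L: [-3  0  0  1]
  M: [ 1  0  1  0]
  Θ: [ 0  1  0  0]
Echelon form has 3 nonzero rows (pivots: ρ,ΔT,m)

3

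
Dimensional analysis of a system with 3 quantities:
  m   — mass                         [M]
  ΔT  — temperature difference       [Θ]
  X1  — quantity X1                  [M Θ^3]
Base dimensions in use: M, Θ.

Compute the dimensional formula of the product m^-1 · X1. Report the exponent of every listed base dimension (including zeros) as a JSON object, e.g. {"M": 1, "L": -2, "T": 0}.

Write exponents as rows M,Θ / cols m,ΔT,X1:
  M: [ 1  0  1]
  Θ: [ 0  1  3]
  [M]: (-1)·1+(1)·1 = 0
  [Θ]: (-1)·0+(1)·3 = 3
⇒ Θ^3

{"M": 0, "Θ": 3}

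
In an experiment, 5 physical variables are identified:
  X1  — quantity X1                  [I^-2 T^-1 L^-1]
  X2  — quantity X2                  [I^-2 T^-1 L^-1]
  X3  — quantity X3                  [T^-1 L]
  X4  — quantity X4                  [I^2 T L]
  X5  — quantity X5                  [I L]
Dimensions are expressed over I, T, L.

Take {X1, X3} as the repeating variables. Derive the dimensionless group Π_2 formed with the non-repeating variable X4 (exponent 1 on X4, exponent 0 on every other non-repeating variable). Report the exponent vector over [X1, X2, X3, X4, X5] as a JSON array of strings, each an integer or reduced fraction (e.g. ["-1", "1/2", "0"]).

Exponent matrix [I,T,L] × [X1,X2,X3,X4,X5]:
  I: [-2 -2  0  2  1]
  T: [-1 -1 -1  1  0]
  L: [-1 -1  1  1  1]
RREF → pivots at {X1,X3} ⇒ r = 2
Pivot set = {X1,X3}, free = {X2,X4,X5}
RREF:
  r0: [   1    1    0   -1 -1/2]
  r1: [   0    0    1    0  1/2]
  r2: [   0    0    0    0    0]
Fix exponent of X4 at 1, X2 at 0, X5 at 0; solve each RREF row for its pivot's exponent:
  r0: exp(X1) + (-1)·1 = 0 ⇒ exp(X1) = 1
  r1: exp(X3) + (0)·1 = 0 ⇒ exp(X3) = 0
Π_2 = X1 · X4

["1", "0", "0", "1", "0"]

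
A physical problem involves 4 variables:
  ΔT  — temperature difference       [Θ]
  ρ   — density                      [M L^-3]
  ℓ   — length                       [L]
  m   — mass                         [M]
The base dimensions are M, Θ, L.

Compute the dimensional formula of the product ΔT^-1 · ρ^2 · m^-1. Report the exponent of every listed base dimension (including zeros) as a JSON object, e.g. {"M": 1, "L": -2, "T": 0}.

{"M": 1, "Θ": -1, "L": -6}

Write exponents as rows M,Θ,L / cols ΔT,ρ,ℓ,m:
  M: [ 0  1  0  1]
  Θ: [ 1  0  0  0]
  L: [ 0 -3  1  0]
  [M]: (-1)·0+(2)·1+(-1)·1 = 1
  [Θ]: (-1)·1+(2)·0+(-1)·0 = -1
  [L]: (-1)·0+(2)·-3+(-1)·0 = -6
⇒ M Θ^-1 L^-6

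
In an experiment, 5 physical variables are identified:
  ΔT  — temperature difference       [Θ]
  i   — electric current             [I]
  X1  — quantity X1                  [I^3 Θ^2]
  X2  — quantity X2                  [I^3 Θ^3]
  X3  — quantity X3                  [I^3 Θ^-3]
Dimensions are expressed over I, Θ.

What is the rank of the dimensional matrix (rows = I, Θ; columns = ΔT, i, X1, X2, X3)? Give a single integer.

2

Dimensional matrix (I×Θ by ΔT×i×X1×X2×X3):
  I: [ 0  1  3  3  3]
  Θ: [ 1  0  2  3 -3]
RREF → pivots at {ΔT,i} ⇒ r = 2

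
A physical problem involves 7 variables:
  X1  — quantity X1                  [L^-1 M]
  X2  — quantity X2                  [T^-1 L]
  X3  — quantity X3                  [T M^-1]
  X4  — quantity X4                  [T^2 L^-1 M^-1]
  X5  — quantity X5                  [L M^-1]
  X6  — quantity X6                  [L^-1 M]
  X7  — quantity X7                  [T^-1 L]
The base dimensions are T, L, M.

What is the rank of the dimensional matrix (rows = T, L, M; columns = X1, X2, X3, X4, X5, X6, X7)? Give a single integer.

Dimensional matrix (T×L×M by X1×X2×X3×X4×X5×X6×X7):
  T: [ 0 -1  1  2  0  0 -1]
  L: [-1  1  0 -1  1 -1  1]
  M: [ 1  0 -1 -1 -1  1  0]
Echelon form has 2 nonzero rows (pivots: X1,X2)

2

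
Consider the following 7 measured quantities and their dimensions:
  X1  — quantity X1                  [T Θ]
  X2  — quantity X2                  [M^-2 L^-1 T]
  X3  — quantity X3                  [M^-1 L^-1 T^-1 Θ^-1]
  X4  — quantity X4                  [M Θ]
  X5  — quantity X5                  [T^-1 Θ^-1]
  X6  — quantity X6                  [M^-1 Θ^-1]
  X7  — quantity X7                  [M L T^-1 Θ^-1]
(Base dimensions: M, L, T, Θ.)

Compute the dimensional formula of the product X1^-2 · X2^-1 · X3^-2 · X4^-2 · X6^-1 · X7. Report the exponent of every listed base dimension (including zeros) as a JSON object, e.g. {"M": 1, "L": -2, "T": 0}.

{"M": 4, "L": 4, "T": -2, "Θ": -2}

Exponent matrix [M,L,T,Θ] × [X1,X2,X3,X4,X5,X6,X7]:
  M: [ 0 -2 -1  1  0 -1  1]
  L: [ 0 -1 -1  0  0  0  1]
  T: [ 1  1 -1  0 -1  0 -1]
  Θ: [ 1  0 -1  1 -1 -1 -1]
  [M]: (-2)·0+(-1)·-2+(-2)·-1+(-2)·1+(-1)·-1+(1)·1 = 4
  [L]: (-2)·0+(-1)·-1+(-2)·-1+(-2)·0+(-1)·0+(1)·1 = 4
  [T]: (-2)·1+(-1)·1+(-2)·-1+(-2)·0+(-1)·0+(1)·-1 = -2
  [Θ]: (-2)·1+(-1)·0+(-2)·-1+(-2)·1+(-1)·-1+(1)·-1 = -2
⇒ M^4 L^4 T^-2 Θ^-2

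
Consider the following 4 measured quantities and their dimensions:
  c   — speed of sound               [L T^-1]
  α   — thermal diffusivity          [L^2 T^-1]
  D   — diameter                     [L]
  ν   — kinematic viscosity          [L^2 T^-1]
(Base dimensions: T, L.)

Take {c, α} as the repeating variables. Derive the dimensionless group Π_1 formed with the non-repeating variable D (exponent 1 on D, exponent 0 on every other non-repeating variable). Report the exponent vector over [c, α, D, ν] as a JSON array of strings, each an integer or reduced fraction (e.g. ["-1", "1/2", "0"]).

["1", "-1", "1", "0"]

Exponent matrix [T,L] × [c,α,D,ν]:
  T: [-1 -1  0 -1]
  L: [ 1  2  1  2]
Row reduction gives pivot columns c,α; rank = 2
Pivot set = {c,α}, free = {D,ν}
RREF:
  r0: [   1    0   -1    0]
  r1: [   0    1    1    1]
Fix exponent of D at 1, ν at 0; solve each RREF row for its pivot's exponent:
  r0: exp(c) + (-1)·1 = 0 ⇒ exp(c) = 1
  r1: exp(α) + (1)·1 = 0 ⇒ exp(α) = -1
Π_1 = c · α^-1 · D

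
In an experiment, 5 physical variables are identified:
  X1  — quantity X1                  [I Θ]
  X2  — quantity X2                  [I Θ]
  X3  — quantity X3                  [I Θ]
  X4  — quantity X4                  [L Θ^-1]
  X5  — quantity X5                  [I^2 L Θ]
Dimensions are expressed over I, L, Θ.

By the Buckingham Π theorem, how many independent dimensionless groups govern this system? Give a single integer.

Write exponents as rows I,L,Θ / cols X1,X2,X3,X4,X5:
  I: [ 1  1  1  0  2]
  L: [ 0  0  0  1  1]
  Θ: [ 1  1  1 -1  1]
Echelon form has 2 nonzero rows (pivots: X1,X4)
Π count = n − r = 5 − 2 = 3

3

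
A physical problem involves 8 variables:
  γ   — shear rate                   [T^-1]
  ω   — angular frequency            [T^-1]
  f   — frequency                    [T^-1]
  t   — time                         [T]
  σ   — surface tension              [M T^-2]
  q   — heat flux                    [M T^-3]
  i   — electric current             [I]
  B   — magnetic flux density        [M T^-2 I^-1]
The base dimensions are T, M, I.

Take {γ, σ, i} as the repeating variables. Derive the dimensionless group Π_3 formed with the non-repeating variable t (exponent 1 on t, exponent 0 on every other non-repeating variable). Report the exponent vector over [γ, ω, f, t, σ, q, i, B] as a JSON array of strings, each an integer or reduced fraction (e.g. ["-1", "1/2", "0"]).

Write exponents as rows T,M,I / cols γ,ω,f,t,σ,q,i,B:
  T: [-1 -1 -1  1 -2 -3  0 -2]
  M: [ 0  0  0  0  1  1  0  1]
  I: [ 0  0  0  0  0  0  1 -1]
Row reduction gives pivot columns γ,σ,i; rank = 3
Pivot set = {γ,σ,i}, free = {ω,f,t,q,B}
RREF:
  r0: [   1    1    1   -1    0    1    0    0]
  r1: [   0    0    0    0    1    1    0    1]
  r2: [   0    0    0    0    0    0    1   -1]
Fix exponent of t at 1, ω at 0, f at 0, q at 0, B at 0; solve each RREF row for its pivot's exponent:
  r0: exp(γ) + (-1)·1 = 0 ⇒ exp(γ) = 1
  r1: exp(σ) + (0)·1 = 0 ⇒ exp(σ) = 0
  r2: exp(i) + (0)·1 = 0 ⇒ exp(i) = 0
Π_3 = γ · t

["1", "0", "0", "1", "0", "0", "0", "0"]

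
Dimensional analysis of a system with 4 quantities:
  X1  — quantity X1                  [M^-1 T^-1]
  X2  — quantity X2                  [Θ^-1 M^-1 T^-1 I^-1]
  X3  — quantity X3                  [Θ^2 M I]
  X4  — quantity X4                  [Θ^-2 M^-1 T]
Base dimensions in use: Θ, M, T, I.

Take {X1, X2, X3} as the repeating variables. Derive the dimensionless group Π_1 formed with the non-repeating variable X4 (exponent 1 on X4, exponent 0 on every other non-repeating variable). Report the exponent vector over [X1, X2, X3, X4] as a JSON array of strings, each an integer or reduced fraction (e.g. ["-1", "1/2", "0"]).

Exponent matrix [Θ,M,T,I] × [X1,X2,X3,X4]:
  Θ: [ 0 -1  2 -2]
  M: [-1 -1  1 -1]
  T: [-1 -1  0  1]
  I: [ 0 -1  1  0]
RREF → pivots at {X1,X2,X3} ⇒ r = 3
Pivot set = {X1,X2,X3}, free = {X4}
RREF:
  r0: [   1    0    0    1]
  r1: [   0    1    0   -2]
  r2: [   0    0    1   -2]
  r3: [   0    0    0    0]
Fix exponent of X4 at 1; solve each RREF row for its pivot's exponent:
  r0: exp(X1) + (1)·1 = 0 ⇒ exp(X1) = -1
  r1: exp(X2) + (-2)·1 = 0 ⇒ exp(X2) = 2
  r2: exp(X3) + (-2)·1 = 0 ⇒ exp(X3) = 2
Π_1 = X1^-1 · X2^2 · X3^2 · X4

["-1", "2", "2", "1"]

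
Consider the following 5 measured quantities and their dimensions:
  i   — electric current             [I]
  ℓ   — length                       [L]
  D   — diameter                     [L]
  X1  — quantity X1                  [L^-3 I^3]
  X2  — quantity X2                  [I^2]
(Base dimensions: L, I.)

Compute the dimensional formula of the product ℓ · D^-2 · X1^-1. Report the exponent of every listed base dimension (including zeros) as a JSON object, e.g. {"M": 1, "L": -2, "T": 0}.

Write exponents as rows L,I / cols i,ℓ,D,X1,X2:
  L: [ 0  1  1 -3  0]
  I: [ 1  0  0  3  2]
  [L]: (1)·1+(-2)·1+(-1)·-3 = 2
  [I]: (1)·0+(-2)·0+(-1)·3 = -3
⇒ L^2 I^-3

{"L": 2, "I": -3}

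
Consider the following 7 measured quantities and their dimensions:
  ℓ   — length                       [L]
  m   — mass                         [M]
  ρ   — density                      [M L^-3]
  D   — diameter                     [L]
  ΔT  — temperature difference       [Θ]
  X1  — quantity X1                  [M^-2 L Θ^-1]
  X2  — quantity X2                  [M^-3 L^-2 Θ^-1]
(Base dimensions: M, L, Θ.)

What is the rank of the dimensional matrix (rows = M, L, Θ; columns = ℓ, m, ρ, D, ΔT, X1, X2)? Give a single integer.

3

Write exponents as rows M,L,Θ / cols ℓ,m,ρ,D,ΔT,X1,X2:
  M: [ 0  1  1  0  0 -2 -3]
  L: [ 1  0 -3  1  0  1 -2]
  Θ: [ 0  0  0  0  1 -1 -1]
RREF → pivots at {ℓ,m,ΔT} ⇒ r = 3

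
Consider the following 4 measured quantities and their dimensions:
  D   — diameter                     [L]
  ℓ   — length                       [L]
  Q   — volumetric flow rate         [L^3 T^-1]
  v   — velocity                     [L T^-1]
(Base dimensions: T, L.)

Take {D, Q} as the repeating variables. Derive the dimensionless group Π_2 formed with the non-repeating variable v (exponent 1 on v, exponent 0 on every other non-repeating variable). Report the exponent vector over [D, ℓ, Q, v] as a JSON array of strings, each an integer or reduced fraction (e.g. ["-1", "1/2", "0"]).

Exponent matrix [T,L] × [D,ℓ,Q,v]:
  T: [ 0  0 -1 -1]
  L: [ 1  1  3  1]
RREF → pivots at {D,Q} ⇒ r = 2
Repeat: D,Q; free: ℓ,v
RREF:
  r0: [   1    1    0   -2]
  r1: [   0    0    1    1]
Fix exponent of v at 1, ℓ at 0; solve each RREF row for its pivot's exponent:
  r0: exp(D) + (-2)·1 = 0 ⇒ exp(D) = 2
  r1: exp(Q) + (1)·1 = 0 ⇒ exp(Q) = -1
Π_2 = D^2 · Q^-1 · v

["2", "0", "-1", "1"]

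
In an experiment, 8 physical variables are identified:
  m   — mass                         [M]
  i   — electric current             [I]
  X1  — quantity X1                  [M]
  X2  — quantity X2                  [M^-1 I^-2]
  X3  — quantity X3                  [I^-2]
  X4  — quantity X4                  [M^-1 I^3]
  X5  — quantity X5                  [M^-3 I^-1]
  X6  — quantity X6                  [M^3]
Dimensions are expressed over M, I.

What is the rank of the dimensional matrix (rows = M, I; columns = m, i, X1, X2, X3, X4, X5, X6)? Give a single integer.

2

Exponent matrix [M,I] × [m,i,X1,X2,X3,X4,X5,X6]:
  M: [ 1  0  1 -1  0 -1 -3  3]
  I: [ 0  1  0 -2 -2  3 -1  0]
Echelon form has 2 nonzero rows (pivots: m,i)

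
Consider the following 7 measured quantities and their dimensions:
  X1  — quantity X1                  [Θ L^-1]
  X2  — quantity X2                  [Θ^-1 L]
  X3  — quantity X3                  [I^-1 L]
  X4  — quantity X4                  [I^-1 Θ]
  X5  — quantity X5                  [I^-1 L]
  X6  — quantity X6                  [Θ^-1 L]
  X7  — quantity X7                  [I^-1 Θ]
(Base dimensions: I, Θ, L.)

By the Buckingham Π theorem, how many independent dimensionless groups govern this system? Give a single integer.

5

Exponent matrix [I,Θ,L] × [X1,X2,X3,X4,X5,X6,X7]:
  I: [ 0  0 -1 -1 -1  0 -1]
  Θ: [ 1 -1  0  1  0 -1  1]
  L: [-1  1  1  0  1  1  0]
RREF → pivots at {X1,X3} ⇒ r = 2
Π count = n − r = 7 − 2 = 5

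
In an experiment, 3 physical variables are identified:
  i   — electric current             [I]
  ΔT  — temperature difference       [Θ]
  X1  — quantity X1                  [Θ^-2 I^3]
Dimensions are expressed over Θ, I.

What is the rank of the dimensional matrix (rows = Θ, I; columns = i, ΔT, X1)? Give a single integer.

Dimensional matrix (Θ×I by i×ΔT×X1):
  Θ: [ 0  1 -2]
  I: [ 1  0  3]
Row reduction gives pivot columns i,ΔT; rank = 2

2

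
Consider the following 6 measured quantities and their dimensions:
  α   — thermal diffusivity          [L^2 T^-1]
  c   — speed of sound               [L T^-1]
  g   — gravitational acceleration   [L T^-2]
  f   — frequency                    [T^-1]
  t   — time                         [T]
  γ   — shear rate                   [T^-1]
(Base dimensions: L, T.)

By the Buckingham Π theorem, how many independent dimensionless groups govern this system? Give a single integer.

Dimensional matrix (L×T by α×c×g×f×t×γ):
  L: [ 2  1  1  0  0  0]
  T: [-1 -1 -2 -1  1 -1]
Echelon form has 2 nonzero rows (pivots: α,c)
n=6, r=2 ⇒ 4 dimensionless groups

4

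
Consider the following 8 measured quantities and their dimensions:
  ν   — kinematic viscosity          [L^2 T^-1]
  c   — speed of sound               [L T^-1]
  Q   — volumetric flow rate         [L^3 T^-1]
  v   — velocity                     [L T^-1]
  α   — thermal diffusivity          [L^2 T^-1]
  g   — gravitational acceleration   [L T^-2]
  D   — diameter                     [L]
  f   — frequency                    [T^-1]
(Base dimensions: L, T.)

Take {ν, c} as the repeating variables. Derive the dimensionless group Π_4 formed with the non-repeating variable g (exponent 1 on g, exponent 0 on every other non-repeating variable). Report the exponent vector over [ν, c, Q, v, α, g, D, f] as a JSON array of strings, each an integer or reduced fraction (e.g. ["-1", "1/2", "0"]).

["1", "-3", "0", "0", "0", "1", "0", "0"]

Write exponents as rows L,T / cols ν,c,Q,v,α,g,D,f:
  L: [ 2  1  3  1  2  1  1  0]
  T: [-1 -1 -1 -1 -1 -2  0 -1]
RREF → pivots at {ν,c} ⇒ r = 2
Repeat: ν,c; free: Q,v,α,g,D,f
RREF:
  r0: [   1    0    2    0    1   -1    1   -1]
  r1: [   0    1   -1    1    0    3   -1    2]
Fix exponent of g at 1, Q at 0, v at 0, α at 0, D at 0, f at 0; solve each RREF row for its pivot's exponent:
  r0: exp(ν) + (-1)·1 = 0 ⇒ exp(ν) = 1
  r1: exp(c) + (3)·1 = 0 ⇒ exp(c) = -3
Π_4 = ν · c^-3 · g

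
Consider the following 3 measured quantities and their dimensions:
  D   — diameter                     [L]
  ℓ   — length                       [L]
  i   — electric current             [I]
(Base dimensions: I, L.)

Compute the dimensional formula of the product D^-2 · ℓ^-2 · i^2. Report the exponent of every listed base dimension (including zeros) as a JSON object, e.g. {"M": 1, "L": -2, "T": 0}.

{"I": 2, "L": -4}

Dimensional matrix (I×L by D×ℓ×i):
  I: [ 0  0  1]
  L: [ 1  1  0]
  [I]: (-2)·0+(-2)·0+(2)·1 = 2
  [L]: (-2)·1+(-2)·1+(2)·0 = -4
⇒ I^2 L^-4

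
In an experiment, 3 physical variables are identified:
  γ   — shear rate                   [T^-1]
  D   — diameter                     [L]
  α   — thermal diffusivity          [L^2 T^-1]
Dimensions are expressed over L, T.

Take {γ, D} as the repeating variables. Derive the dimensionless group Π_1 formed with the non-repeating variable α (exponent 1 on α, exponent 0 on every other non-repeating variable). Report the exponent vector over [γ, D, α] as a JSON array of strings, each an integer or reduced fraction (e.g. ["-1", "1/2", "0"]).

["-1", "-2", "1"]

Write exponents as rows L,T / cols γ,D,α:
  L: [ 0  1  2]
  T: [-1  0 -1]
RREF → pivots at {γ,D} ⇒ r = 2
Repeat: γ,D; free: α
RREF:
  r0: [   1    0    1]
  r1: [   0    1    2]
Fix exponent of α at 1; solve each RREF row for its pivot's exponent:
  r0: exp(γ) + (1)·1 = 0 ⇒ exp(γ) = -1
  r1: exp(D) + (2)·1 = 0 ⇒ exp(D) = -2
Π_1 = γ^-1 · D^-2 · α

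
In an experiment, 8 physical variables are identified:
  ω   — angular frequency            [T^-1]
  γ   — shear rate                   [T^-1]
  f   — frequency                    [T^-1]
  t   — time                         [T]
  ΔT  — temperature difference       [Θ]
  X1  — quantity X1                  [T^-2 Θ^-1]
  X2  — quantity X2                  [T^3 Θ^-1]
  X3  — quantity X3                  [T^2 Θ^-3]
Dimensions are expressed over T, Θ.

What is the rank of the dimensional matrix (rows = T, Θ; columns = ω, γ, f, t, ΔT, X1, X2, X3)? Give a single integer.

Exponent matrix [T,Θ] × [ω,γ,f,t,ΔT,X1,X2,X3]:
  T: [-1 -1 -1  1  0 -2  3  2]
  Θ: [ 0  0  0  0  1 -1 -1 -3]
Echelon form has 2 nonzero rows (pivots: ω,ΔT)

2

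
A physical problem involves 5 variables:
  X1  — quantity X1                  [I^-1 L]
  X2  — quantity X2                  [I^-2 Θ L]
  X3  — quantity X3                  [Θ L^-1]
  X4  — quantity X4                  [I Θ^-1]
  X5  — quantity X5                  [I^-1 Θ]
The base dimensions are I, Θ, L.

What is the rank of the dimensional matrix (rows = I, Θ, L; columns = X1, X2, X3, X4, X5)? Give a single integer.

2

Write exponents as rows I,Θ,L / cols X1,X2,X3,X4,X5:
  I: [-1 -2  0  1 -1]
  Θ: [ 0  1  1 -1  1]
  L: [ 1  1 -1  0  0]
Echelon form has 2 nonzero rows (pivots: X1,X2)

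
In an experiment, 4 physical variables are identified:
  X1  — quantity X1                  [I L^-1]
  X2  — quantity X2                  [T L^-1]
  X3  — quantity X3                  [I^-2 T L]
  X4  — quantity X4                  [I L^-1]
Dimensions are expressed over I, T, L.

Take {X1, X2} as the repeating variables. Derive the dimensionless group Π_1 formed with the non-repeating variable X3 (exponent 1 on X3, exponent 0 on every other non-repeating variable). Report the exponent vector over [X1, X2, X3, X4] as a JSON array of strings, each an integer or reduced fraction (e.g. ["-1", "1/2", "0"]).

["2", "-1", "1", "0"]

Dimensional matrix (I×T×L by X1×X2×X3×X4):
  I: [ 1  0 -2  1]
  T: [ 0  1  1  0]
  L: [-1 -1  1 -1]
Row reduction gives pivot columns X1,X2; rank = 2
Repeat: X1,X2; free: X3,X4
RREF:
  r0: [   1    0   -2    1]
  r1: [   0    1    1    0]
  r2: [   0    0    0    0]
Fix exponent of X3 at 1, X4 at 0; solve each RREF row for its pivot's exponent:
  r0: exp(X1) + (-2)·1 = 0 ⇒ exp(X1) = 2
  r1: exp(X2) + (1)·1 = 0 ⇒ exp(X2) = -1
Π_1 = X1^2 · X2^-1 · X3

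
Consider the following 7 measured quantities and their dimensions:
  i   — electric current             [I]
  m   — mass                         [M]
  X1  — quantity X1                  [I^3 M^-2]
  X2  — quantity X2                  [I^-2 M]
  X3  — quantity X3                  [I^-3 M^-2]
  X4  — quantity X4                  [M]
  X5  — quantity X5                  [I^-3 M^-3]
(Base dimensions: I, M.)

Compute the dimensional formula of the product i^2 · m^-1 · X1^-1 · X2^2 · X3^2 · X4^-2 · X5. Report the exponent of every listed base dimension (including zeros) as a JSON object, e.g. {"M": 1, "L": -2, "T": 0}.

{"I": -14, "M": -6}

Dimensional matrix (I×M by i×m×X1×X2×X3×X4×X5):
  I: [ 1  0  3 -2 -3  0 -3]
  M: [ 0  1 -2  1 -2  1 -3]
  [I]: (2)·1+(-1)·0+(-1)·3+(2)·-2+(2)·-3+(-2)·0+(1)·-3 = -14
  [M]: (2)·0+(-1)·1+(-1)·-2+(2)·1+(2)·-2+(-2)·1+(1)·-3 = -6
⇒ I^-14 M^-6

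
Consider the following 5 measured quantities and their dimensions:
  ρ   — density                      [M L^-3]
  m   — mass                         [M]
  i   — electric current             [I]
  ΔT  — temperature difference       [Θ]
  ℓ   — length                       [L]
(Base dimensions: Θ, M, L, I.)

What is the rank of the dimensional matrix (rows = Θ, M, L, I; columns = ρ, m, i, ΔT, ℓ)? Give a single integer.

4

Write exponents as rows Θ,M,L,I / cols ρ,m,i,ΔT,ℓ:
  Θ: [ 0  0  0  1  0]
  M: [ 1  1  0  0  0]
  L: [-3  0  0  0  1]
  I: [ 0  0  1  0  0]
Echelon form has 4 nonzero rows (pivots: ρ,m,i,ΔT)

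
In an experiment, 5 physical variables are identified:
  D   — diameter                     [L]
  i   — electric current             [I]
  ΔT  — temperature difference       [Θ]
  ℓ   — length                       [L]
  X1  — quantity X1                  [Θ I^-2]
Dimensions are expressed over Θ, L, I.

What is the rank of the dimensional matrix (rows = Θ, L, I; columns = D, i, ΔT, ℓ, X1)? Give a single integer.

3

Write exponents as rows Θ,L,I / cols D,i,ΔT,ℓ,X1:
  Θ: [ 0  0  1  0  1]
  L: [ 1  0  0  1  0]
  I: [ 0  1  0  0 -2]
Echelon form has 3 nonzero rows (pivots: D,i,ΔT)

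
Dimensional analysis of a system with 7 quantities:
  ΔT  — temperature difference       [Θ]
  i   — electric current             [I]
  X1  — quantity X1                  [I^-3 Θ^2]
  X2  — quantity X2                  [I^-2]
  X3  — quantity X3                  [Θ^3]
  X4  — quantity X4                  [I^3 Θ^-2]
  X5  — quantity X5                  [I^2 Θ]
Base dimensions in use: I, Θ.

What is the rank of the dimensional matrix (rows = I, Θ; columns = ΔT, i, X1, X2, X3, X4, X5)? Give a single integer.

2

Write exponents as rows I,Θ / cols ΔT,i,X1,X2,X3,X4,X5:
  I: [ 0  1 -3 -2  0  3  2]
  Θ: [ 1  0  2  0  3 -2  1]
Echelon form has 2 nonzero rows (pivots: ΔT,i)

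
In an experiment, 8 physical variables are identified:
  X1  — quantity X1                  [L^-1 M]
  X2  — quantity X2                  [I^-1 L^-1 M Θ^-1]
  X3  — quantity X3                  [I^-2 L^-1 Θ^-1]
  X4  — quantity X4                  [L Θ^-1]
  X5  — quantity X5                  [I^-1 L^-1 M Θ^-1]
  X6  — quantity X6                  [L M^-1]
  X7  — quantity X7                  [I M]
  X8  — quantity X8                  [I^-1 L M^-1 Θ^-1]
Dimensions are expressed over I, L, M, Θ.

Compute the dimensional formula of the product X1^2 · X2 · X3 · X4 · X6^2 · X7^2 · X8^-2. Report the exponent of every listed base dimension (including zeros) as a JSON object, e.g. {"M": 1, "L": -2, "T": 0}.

{"I": 1, "L": -3, "M": 5, "Θ": -1}

Write exponents as rows I,L,M,Θ / cols X1,X2,X3,X4,X5,X6,X7,X8:
  I: [ 0 -1 -2  0 -1  0  1 -1]
  L: [-1 -1 -1  1 -1  1  0  1]
  M: [ 1  1  0  0  1 -1  1 -1]
  Θ: [ 0 -1 -1 -1 -1  0  0 -1]
  [I]: (2)·0+(1)·-1+(1)·-2+(1)·0+(2)·0+(2)·1+(-2)·-1 = 1
  [L]: (2)·-1+(1)·-1+(1)·-1+(1)·1+(2)·1+(2)·0+(-2)·1 = -3
  [M]: (2)·1+(1)·1+(1)·0+(1)·0+(2)·-1+(2)·1+(-2)·-1 = 5
  [Θ]: (2)·0+(1)·-1+(1)·-1+(1)·-1+(2)·0+(2)·0+(-2)·-1 = -1
⇒ I L^-3 M^5 Θ^-1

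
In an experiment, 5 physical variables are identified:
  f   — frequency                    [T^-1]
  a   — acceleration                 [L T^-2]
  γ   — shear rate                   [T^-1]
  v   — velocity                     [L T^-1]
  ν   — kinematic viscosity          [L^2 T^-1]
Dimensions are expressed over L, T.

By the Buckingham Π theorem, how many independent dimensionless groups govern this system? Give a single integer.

3

Exponent matrix [L,T] × [f,a,γ,v,ν]:
  L: [ 0  1  0  1  2]
  T: [-1 -2 -1 -1 -1]
RREF → pivots at {f,a} ⇒ r = 2
5 vars − rank 2 = 3 Π groups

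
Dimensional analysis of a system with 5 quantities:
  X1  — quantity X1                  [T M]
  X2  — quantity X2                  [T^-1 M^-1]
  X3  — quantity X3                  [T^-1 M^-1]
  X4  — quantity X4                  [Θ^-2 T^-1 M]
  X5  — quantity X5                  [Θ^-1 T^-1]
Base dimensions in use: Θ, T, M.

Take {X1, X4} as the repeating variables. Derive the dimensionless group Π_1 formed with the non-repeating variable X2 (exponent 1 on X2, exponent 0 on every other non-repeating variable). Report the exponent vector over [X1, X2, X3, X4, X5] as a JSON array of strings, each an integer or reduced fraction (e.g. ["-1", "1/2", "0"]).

["1", "1", "0", "0", "0"]

Dimensional matrix (Θ×T×M by X1×X2×X3×X4×X5):
  Θ: [ 0  0  0 -2 -1]
  T: [ 1 -1 -1 -1 -1]
  M: [ 1 -1 -1  1  0]
Echelon form has 2 nonzero rows (pivots: X1,X4)
Pivot set = {X1,X4}, free = {X2,X3,X5}
RREF:
  r0: [   1   -1   -1    0 -1/2]
  r1: [   0    0    0    1  1/2]
  r2: [   0    0    0    0    0]
Fix exponent of X2 at 1, X3 at 0, X5 at 0; solve each RREF row for its pivot's exponent:
  r0: exp(X1) + (-1)·1 = 0 ⇒ exp(X1) = 1
  r1: exp(X4) + (0)·1 = 0 ⇒ exp(X4) = 0
Π_1 = X1 · X2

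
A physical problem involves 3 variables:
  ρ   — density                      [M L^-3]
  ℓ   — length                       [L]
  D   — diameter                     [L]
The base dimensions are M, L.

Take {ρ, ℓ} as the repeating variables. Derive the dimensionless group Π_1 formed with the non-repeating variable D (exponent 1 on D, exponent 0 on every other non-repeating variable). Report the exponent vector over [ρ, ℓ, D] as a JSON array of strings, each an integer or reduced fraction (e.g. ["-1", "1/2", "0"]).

Dimensional matrix (M×L by ρ×ℓ×D):
  M: [ 1  0  0]
  L: [-3  1  1]
Echelon form has 2 nonzero rows (pivots: ρ,ℓ)
Pivot set = {ρ,ℓ}, free = {D}
RREF:
  r0: [   1    0    0]
  r1: [   0    1    1]
Fix exponent of D at 1; solve each RREF row for its pivot's exponent:
  r0: exp(ρ) + (0)·1 = 0 ⇒ exp(ρ) = 0
  r1: exp(ℓ) + (1)·1 = 0 ⇒ exp(ℓ) = -1
Π_1 = ℓ^-1 · D

["0", "-1", "1"]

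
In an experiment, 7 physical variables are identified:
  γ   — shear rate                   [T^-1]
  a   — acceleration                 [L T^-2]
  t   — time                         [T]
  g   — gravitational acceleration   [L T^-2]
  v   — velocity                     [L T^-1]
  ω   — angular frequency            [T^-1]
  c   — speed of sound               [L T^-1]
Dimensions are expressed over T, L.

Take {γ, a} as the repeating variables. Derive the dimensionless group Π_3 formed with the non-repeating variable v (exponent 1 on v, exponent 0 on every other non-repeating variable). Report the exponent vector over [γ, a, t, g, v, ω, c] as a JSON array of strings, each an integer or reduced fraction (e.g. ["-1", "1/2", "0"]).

Exponent matrix [T,L] × [γ,a,t,g,v,ω,c]:
  T: [-1 -2  1 -2 -1 -1 -1]
  L: [ 0  1  0  1  1  0  1]
RREF → pivots at {γ,a} ⇒ r = 2
Repeat: γ,a; free: t,g,v,ω,c
RREF:
  r0: [   1    0   -1    0   -1    1   -1]
  r1: [   0    1    0    1    1    0    1]
Fix exponent of v at 1, t at 0, g at 0, ω at 0, c at 0; solve each RREF row for its pivot's exponent:
  r0: exp(γ) + (-1)·1 = 0 ⇒ exp(γ) = 1
  r1: exp(a) + (1)·1 = 0 ⇒ exp(a) = -1
Π_3 = γ · a^-1 · v

["1", "-1", "0", "0", "1", "0", "0"]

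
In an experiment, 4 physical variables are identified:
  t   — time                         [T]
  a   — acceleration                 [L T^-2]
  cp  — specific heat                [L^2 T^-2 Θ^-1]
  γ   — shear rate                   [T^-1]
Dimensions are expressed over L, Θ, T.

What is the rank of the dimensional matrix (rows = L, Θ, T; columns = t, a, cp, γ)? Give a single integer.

Dimensional matrix (L×Θ×T by t×a×cp×γ):
  L: [ 0  1  2  0]
  Θ: [ 0  0 -1  0]
  T: [ 1 -2 -2 -1]
Echelon form has 3 nonzero rows (pivots: t,a,cp)

3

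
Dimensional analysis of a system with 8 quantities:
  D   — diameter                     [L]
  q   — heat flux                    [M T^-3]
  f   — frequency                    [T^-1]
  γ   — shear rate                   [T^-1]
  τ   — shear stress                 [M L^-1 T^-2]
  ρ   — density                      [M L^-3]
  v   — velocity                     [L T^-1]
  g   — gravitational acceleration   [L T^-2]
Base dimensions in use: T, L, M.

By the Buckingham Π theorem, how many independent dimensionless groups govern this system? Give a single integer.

5

Write exponents as rows T,L,M / cols D,q,f,γ,τ,ρ,v,g:
  T: [ 0 -3 -1 -1 -2  0 -1 -2]
  L: [ 1  0  0  0 -1 -3  1  1]
  M: [ 0  1  0  0  1  1  0  0]
Row reduction gives pivot columns D,q,f; rank = 3
8 vars − rank 3 = 5 Π groups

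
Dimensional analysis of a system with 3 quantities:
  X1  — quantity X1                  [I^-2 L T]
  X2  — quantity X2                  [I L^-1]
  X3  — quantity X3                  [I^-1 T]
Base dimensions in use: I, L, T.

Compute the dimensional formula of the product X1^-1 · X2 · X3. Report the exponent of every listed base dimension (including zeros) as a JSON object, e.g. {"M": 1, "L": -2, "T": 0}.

{"I": 2, "L": -2, "T": 0}

Dimensional matrix (I×L×T by X1×X2×X3):
  I: [-2  1 -1]
  L: [ 1 -1  0]
  T: [ 1  0  1]
  [I]: (-1)·-2+(1)·1+(1)·-1 = 2
  [L]: (-1)·1+(1)·-1+(1)·0 = -2
  [T]: (-1)·1+(1)·0+(1)·1 = 0
⇒ I^2 L^-2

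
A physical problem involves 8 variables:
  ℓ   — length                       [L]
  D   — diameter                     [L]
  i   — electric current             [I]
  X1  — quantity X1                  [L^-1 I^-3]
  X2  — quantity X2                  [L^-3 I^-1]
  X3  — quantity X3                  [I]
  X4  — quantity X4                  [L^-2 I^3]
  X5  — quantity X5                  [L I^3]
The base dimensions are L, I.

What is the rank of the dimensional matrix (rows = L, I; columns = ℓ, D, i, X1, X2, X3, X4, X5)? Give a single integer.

Dimensional matrix (L×I by ℓ×D×i×X1×X2×X3×X4×X5):
  L: [ 1  1  0 -1 -3  0 -2  1]
  I: [ 0  0  1 -3 -1  1  3  3]
Row reduction gives pivot columns ℓ,i; rank = 2

2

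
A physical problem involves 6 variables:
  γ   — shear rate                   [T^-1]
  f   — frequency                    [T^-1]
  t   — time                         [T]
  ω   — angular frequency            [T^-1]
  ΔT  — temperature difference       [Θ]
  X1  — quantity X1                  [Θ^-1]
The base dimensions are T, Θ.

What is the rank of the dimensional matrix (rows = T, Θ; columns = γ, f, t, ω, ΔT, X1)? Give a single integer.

2

Exponent matrix [T,Θ] × [γ,f,t,ω,ΔT,X1]:
  T: [-1 -1  1 -1  0  0]
  Θ: [ 0  0  0  0  1 -1]
Echelon form has 2 nonzero rows (pivots: γ,ΔT)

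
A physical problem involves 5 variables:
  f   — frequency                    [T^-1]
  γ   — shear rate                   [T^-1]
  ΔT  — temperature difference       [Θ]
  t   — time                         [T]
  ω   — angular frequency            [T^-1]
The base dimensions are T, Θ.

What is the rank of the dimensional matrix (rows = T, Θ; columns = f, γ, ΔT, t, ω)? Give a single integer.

Exponent matrix [T,Θ] × [f,γ,ΔT,t,ω]:
  T: [-1 -1  0  1 -1]
  Θ: [ 0  0  1  0  0]
Row reduction gives pivot columns f,ΔT; rank = 2

2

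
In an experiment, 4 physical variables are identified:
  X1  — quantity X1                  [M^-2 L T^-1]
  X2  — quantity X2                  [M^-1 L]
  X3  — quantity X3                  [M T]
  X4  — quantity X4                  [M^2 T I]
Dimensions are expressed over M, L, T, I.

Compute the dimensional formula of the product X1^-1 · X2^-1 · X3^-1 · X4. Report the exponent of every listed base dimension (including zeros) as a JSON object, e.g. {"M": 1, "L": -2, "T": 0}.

Dimensional matrix (M×L×T×I by X1×X2×X3×X4):
  M: [-2 -1  1  2]
  L: [ 1  1  0  0]
  T: [-1  0  1  1]
  I: [ 0  0  0  1]
  [M]: (-1)·-2+(-1)·-1+(-1)·1+(1)·2 = 4
  [L]: (-1)·1+(-1)·1+(-1)·0+(1)·0 = -2
  [T]: (-1)·-1+(-1)·0+(-1)·1+(1)·1 = 1
  [I]: (-1)·0+(-1)·0+(-1)·0+(1)·1 = 1
⇒ M^4 L^-2 T I

{"M": 4, "L": -2, "T": 1, "I": 1}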